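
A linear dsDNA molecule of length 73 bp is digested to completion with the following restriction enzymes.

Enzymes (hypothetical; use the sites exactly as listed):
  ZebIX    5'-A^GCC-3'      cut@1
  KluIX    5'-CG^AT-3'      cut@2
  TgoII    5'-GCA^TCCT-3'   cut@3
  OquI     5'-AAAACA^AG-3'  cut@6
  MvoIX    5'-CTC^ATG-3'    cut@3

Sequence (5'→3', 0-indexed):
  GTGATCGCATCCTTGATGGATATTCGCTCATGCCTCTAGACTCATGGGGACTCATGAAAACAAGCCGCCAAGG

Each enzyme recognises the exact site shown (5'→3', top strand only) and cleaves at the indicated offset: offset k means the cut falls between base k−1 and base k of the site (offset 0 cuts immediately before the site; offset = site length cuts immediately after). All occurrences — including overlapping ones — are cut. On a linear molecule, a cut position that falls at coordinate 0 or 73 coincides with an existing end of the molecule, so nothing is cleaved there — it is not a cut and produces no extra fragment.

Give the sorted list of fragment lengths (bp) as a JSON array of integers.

[1,9,9,10,10,14,20]

Per-enzyme occurrences:
  ZebIX AGCC/1: at [62] ⇒ [63]
  KluIX (CGAT, off=2): no sites
  TgoII GCATCCT/3: at [6] ⇒ [9]
  OquI AAAACAAG/6: at [56] ⇒ [62]
  MvoIX CTCATG/3: at [26, 40, 50] ⇒ [29, 43, 53]

All cut coordinates (distinct, sorted): [9, 29, 43, 53, 62, 63]

Fragments:
  [0,9): 9 bp
  [9,29): 20 bp
  [29,43): 14 bp
  [43,53): 10 bp
  [53,62): 9 bp
  [62,63): 1 bp
  [63,73): 10 bp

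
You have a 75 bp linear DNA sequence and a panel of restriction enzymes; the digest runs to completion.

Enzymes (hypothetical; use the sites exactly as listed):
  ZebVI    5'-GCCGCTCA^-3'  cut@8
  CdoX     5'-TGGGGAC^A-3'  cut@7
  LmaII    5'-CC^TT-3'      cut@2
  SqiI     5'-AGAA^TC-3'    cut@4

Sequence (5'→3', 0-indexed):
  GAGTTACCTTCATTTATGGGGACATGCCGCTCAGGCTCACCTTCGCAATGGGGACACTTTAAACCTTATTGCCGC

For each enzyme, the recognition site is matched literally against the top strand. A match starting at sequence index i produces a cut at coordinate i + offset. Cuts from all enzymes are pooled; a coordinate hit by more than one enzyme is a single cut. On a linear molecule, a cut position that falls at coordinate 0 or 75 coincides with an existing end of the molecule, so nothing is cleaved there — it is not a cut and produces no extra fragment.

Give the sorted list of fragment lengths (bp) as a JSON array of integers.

Scan for sites:
  ZebVI GCCGCTCA/8: at [25] ⇒ [33]
  CdoX TGGGGACA/7: at [16, 48] ⇒ [23, 55]
  LmaII CCTT/2: at [6, 39, 63] ⇒ [8, 41, 65]
  SqiI (AGAATC, off=4): no sites

All cut coordinates (distinct, sorted): [8, 23, 33, 41, 55, 65]

Fragments:
  [0,8): 8 bp
  [8,23): 15 bp
  [23,33): 10 bp
  [33,41): 8 bp
  [41,55): 14 bp
  [55,65): 10 bp
  [65,75): 10 bp

[8,8,10,10,10,14,15]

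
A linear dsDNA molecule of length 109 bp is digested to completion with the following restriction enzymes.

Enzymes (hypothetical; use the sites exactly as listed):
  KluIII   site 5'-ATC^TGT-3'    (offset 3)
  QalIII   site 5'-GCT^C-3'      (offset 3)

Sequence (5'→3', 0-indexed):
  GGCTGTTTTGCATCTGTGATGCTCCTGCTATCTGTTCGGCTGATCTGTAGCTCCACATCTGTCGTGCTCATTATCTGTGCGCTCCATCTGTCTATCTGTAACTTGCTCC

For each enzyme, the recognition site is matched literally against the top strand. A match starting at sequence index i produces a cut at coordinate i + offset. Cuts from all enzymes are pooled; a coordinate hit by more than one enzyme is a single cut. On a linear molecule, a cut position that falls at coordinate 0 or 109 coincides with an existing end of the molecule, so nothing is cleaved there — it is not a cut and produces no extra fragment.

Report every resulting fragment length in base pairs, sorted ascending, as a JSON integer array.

Site scan:
  KluIII ATCTGT/3: at [11, 29, 42, 56, 72, 85, 93] ⇒ [14, 32, 45, 59, 75, 88, 96]
  QalIII GCTC/3: at [20, 49, 65, 80, 104] ⇒ [23, 52, 68, 83, 107]

Pooled cuts: [14, 23, 32, 45, 52, 59, 68, 75, 83, 88, 96, 107]

Fragments:
  [0,14): 14 bp
  [14,23): 9 bp
  [23,32): 9 bp
  [32,45): 13 bp
  [45,52): 7 bp
  [52,59): 7 bp
  [59,68): 9 bp
  [68,75): 7 bp
  [75,83): 8 bp
  [83,88): 5 bp
  [88,96): 8 bp
  [96,107): 11 bp
  [107,109): 2 bp

[2,5,7,7,7,8,8,9,9,9,11,13,14]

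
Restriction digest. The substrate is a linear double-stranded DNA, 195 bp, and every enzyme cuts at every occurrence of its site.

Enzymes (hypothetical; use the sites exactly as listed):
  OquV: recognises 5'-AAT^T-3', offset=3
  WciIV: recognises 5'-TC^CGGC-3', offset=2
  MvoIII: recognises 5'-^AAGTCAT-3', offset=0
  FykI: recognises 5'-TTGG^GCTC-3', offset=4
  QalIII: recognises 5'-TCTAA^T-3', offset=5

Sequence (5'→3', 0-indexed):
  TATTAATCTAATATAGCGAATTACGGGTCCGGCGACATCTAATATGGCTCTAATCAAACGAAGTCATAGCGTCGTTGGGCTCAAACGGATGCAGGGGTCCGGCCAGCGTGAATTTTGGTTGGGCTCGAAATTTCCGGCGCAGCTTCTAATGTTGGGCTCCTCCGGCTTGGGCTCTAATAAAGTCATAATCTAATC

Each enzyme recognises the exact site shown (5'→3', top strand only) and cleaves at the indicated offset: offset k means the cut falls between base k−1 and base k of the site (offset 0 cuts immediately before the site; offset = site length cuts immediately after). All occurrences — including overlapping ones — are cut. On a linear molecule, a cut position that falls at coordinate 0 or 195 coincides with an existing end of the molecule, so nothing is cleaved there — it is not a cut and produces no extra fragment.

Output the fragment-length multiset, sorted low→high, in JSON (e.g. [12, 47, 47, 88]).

Per-enzyme occurrences:
  OquV AATT/3: at [18, 110, 128] ⇒ [21, 113, 131]
  WciIV TCCGGC/2: at [27, 97, 132, 160] ⇒ [29, 99, 134, 162]
  MvoIII AAGTCAT/0: at [60, 179] ⇒ [60, 179]
  FykI TTGGGCTC/4: at [74, 118, 151, 166] ⇒ [78, 122, 155, 170]
  QalIII TCTAAT/5: at [6, 37, 48, 144, 172, 188] ⇒ [11, 42, 53, 149, 177, 193]

All cut coordinates (distinct, sorted): [11, 21, 29, 42, 53, 60, 78, 99, 113, 122, 131, 134, 149, 155, 162, 170, 177, 179, 193]

Fragment lengths:
  [0,11): 11 bp
  [11,21): 10 bp
  [21,29): 8 bp
  [29,42): 13 bp
  [42,53): 11 bp
  [53,60): 7 bp
  [60,78): 18 bp
  [78,99): 21 bp
  [99,113): 14 bp
  [113,122): 9 bp
  [122,131): 9 bp
  [131,134): 3 bp
  [134,149): 15 bp
  [149,155): 6 bp
  [155,162): 7 bp
  [162,170): 8 bp
  [170,177): 7 bp
  [177,179): 2 bp
  [179,193): 14 bp
  [193,195): 2 bp

[2,2,3,6,7,7,7,8,8,9,9,10,11,11,13,14,14,15,18,21]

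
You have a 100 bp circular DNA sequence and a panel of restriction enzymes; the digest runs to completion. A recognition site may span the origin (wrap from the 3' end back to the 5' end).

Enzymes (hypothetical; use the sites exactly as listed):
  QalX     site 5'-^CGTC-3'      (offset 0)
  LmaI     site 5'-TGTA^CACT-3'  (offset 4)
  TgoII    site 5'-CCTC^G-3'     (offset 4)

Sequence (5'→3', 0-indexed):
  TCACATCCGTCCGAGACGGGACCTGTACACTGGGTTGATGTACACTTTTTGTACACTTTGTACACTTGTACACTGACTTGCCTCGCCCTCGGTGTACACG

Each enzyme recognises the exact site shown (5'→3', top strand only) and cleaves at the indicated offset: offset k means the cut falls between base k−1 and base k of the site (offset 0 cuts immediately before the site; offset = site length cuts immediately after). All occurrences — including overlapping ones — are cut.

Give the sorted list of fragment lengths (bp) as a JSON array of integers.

[6,8,8,9,9,11,14,15,20]

Site scan:
  QalX CGTC/0: at [7, 98] ⇒ [7, 98]
  LmaI TGTACACT/4: at [23, 38, 49, 58, 66] ⇒ [27, 42, 53, 62, 70]
  TgoII CCTCG/4: at [80, 86] ⇒ [84, 90]

Pooled cuts: [7, 27, 42, 53, 62, 70, 84, 90, 98]

Fragments:
  7→27: 20 bp
  27→42: 15 bp
  42→53: 11 bp
  53→62: 9 bp
  62→70: 8 bp
  70→84: 14 bp
  84→90: 6 bp
  90→98: 8 bp
  98→7 (wrap): 100-98+7 = 9 bp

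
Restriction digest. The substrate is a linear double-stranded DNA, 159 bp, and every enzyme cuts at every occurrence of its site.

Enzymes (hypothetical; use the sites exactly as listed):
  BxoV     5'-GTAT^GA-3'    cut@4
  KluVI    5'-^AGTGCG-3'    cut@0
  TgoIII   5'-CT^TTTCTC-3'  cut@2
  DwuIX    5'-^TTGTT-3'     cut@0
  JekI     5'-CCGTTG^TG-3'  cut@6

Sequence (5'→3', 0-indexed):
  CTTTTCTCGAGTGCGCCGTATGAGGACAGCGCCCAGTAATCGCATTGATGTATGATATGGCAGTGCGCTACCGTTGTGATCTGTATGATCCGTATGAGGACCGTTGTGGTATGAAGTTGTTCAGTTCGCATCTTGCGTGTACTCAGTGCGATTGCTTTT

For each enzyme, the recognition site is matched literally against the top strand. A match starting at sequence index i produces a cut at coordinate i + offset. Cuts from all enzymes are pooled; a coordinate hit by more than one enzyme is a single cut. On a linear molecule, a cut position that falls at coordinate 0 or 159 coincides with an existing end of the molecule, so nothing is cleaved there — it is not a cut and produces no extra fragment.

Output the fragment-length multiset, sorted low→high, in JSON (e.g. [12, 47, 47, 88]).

[2,4,6,7,8,9,10,11,12,15,15,28,32]

Scan for sites:
  BxoV (GTATGA, off=4): starts [17, 49, 82, 91, 108] → cuts [21, 53, 86, 95, 112]
  KluVI (AGTGCG, off=0): starts [9, 61, 144] → cuts [9, 61, 144]
  TgoIII (CTTTTCTC, off=2): starts [0] → cuts [2]
  DwuIX (TTGTT, off=0): starts [116] → cuts [116]
  JekI (CCGTTGTG, off=6): starts [70, 100] → cuts [76, 106]

All cut coordinates (distinct, sorted): [2, 9, 21, 53, 61, 76, 86, 95, 106, 112, 116, 144]

Fragment lengths:
  [0,2): 2 bp
  [2,9): 7 bp
  [9,21): 12 bp
  [21,53): 32 bp
  [53,61): 8 bp
  [61,76): 15 bp
  [76,86): 10 bp
  [86,95): 9 bp
  [95,106): 11 bp
  [106,112): 6 bp
  [112,116): 4 bp
  [116,144): 28 bp
  [144,159): 15 bp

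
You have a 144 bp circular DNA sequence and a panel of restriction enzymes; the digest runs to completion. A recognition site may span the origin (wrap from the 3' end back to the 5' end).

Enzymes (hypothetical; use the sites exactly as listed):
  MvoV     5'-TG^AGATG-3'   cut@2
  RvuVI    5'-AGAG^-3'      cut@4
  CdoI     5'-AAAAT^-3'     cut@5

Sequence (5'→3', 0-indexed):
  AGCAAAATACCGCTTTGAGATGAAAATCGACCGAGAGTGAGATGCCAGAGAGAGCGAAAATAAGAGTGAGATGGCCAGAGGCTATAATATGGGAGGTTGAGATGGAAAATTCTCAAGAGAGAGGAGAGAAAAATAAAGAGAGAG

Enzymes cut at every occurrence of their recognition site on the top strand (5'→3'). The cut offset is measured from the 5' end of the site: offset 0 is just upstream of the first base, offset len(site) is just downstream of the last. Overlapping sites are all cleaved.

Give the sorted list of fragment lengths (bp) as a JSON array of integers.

Scan for sites:
  MvoV (TGAGATG, off=2): starts [15, 37, 66, 97] → cuts [17, 39, 68, 99]
  RvuVI (AGAG, off=4): starts [33, 46, 48, 50, 62, 76, 115, 117, 119, 124, 136, 138, 140, 142] → cuts [0, 2, 37, 50, 52, 54, 66, 80, 119, 121, 123, 128, 140, 142]
  CdoI (AAAAT, off=5): starts [3, 22, 56, 105, 129] → cuts [8, 27, 61, 110, 134]

All cut coordinates (distinct, sorted): [0, 2, 8, 17, 27, 37, 39, 50, 52, 54, 61, 66, 68, 80, 99, 110, 119, 121, 123, 128, 134, 140, 142]

Fragment lengths:
  0→2: 2 bp
  2→8: 6 bp
  8→17: 9 bp
  17→27: 10 bp
  27→37: 10 bp
  37→39: 2 bp
  39→50: 11 bp
  50→52: 2 bp
  52→54: 2 bp
  54→61: 7 bp
  61→66: 5 bp
  66→68: 2 bp
  68→80: 12 bp
  80→99: 19 bp
  99→110: 11 bp
  110→119: 9 bp
  119→121: 2 bp
  121→123: 2 bp
  123→128: 5 bp
  128→134: 6 bp
  134→140: 6 bp
  140→142: 2 bp
  142→0 (wrap): 144-142+0 = 2 bp

[2,2,2,2,2,2,2,2,2,5,5,6,6,6,7,9,9,10,10,11,11,12,19]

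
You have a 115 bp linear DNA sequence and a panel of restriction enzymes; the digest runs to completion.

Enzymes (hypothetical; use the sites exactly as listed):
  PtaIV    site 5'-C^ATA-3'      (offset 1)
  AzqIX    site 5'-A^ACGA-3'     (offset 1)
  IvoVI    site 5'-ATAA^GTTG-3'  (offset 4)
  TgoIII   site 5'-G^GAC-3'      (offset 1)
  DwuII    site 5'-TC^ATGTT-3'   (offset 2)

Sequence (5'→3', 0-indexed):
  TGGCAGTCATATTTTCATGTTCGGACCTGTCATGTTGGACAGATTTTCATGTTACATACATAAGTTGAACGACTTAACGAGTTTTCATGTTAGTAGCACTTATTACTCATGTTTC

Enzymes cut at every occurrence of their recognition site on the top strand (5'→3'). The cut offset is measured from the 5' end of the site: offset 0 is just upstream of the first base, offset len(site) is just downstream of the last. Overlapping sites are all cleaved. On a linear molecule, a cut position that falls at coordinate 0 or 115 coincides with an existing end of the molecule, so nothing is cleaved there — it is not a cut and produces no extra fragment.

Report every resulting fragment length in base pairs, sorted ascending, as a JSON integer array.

Site scan:
  PtaIV (CATA, off=1): starts [7, 54, 58] → cuts [8, 55, 59]
  AzqIX (AACGA, off=1): starts [67, 75] → cuts [68, 76]
  IvoVI (ATAAGTTG, off=4): starts [59] → cuts [63]
  TgoIII (GGAC, off=1): starts [22, 36] → cuts [23, 37]
  DwuII (TCATGTT, off=2): starts [14, 29, 46, 84, 106] → cuts [16, 31, 48, 86, 108]

Pooled cuts: [8, 16, 23, 31, 37, 48, 55, 59, 63, 68, 76, 86, 108]

Fragment lengths:
  [0,8): 8 bp
  [8,16): 8 bp
  [16,23): 7 bp
  [23,31): 8 bp
  [31,37): 6 bp
  [37,48): 11 bp
  [48,55): 7 bp
  [55,59): 4 bp
  [59,63): 4 bp
  [63,68): 5 bp
  [68,76): 8 bp
  [76,86): 10 bp
  [86,108): 22 bp
  [108,115): 7 bp

[4,4,5,6,7,7,7,8,8,8,8,10,11,22]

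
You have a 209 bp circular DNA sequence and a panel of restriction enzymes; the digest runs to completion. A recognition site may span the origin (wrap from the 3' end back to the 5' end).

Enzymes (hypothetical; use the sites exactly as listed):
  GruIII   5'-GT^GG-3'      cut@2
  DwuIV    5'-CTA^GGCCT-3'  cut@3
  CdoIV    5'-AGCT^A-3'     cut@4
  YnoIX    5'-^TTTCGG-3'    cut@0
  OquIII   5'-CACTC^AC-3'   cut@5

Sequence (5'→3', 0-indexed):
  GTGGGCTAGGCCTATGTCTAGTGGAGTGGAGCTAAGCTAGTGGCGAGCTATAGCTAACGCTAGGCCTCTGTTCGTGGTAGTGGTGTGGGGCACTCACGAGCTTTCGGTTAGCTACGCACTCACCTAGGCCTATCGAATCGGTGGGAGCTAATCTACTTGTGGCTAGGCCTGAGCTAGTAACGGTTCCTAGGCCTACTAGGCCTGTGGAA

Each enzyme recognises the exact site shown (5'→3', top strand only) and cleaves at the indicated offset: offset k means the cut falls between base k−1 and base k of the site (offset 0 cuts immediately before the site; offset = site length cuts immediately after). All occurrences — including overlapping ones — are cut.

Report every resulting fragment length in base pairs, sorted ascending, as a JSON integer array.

Scan for sites:
  GruIII (GTGG, off=2): starts [0, 20, 25, 39, 73, 79, 84, 140, 158, 203] → cuts [2, 22, 27, 41, 75, 81, 86, 142, 160, 205]
  DwuIV (CTAGGCCT, off=3): starts [5, 59, 123, 162, 186, 195] → cuts [8, 62, 126, 165, 189, 198]
  CdoIV (AGCTA, off=4): starts [29, 34, 45, 51, 109, 145, 171] → cuts [33, 38, 49, 55, 113, 149, 175]
  YnoIX (TTTCGG, off=0): starts [101] → cuts [101]
  OquIII (CACTCAC, off=5): starts [90, 116] → cuts [95, 121]

All cut coordinates (distinct, sorted): [2, 8, 22, 27, 33, 38, 41, 49, 55, 62, 75, 81, 86, 95, 101, 113, 121, 126, 142, 149, 160, 165, 175, 189, 198, 205]

Fragments:
  2→8: 6 bp
  8→22: 14 bp
  22→27: 5 bp
  27→33: 6 bp
  33→38: 5 bp
  38→41: 3 bp
  41→49: 8 bp
  49→55: 6 bp
  55→62: 7 bp
  62→75: 13 bp
  75→81: 6 bp
  81→86: 5 bp
  86→95: 9 bp
  95→101: 6 bp
  101→113: 12 bp
  113→121: 8 bp
  121→126: 5 bp
  126→142: 16 bp
  142→149: 7 bp
  149→160: 11 bp
  160→165: 5 bp
  165→175: 10 bp
  175→189: 14 bp
  189→198: 9 bp
  198→205: 7 bp
  205→2 (wrap): 209-205+2 = 6 bp

[3,5,5,5,5,5,6,6,6,6,6,6,7,7,7,8,8,9,9,10,11,12,13,14,14,16]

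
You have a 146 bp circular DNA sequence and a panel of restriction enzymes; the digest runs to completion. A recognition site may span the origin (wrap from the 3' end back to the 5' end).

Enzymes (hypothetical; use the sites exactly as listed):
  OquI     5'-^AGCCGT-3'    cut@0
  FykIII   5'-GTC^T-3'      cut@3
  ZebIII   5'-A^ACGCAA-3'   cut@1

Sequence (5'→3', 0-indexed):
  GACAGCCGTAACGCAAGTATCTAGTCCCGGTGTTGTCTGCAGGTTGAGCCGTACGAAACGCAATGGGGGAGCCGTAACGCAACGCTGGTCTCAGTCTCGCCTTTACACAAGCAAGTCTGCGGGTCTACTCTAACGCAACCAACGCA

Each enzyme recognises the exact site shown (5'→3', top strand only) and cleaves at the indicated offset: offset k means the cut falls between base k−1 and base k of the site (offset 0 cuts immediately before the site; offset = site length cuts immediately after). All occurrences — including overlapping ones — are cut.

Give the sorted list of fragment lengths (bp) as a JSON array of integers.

Per-enzyme occurrences:
  OquI AGCCGT/0: at [3, 46, 69] ⇒ [3, 46, 69]
  FykIII GTCT/3: at [34, 87, 93, 114, 122] ⇒ [37, 90, 96, 117, 125]
  ZebIII AACGCAA/1: at [9, 56, 75, 131] ⇒ [10, 57, 76, 132]

All cut coordinates (distinct, sorted): [3, 10, 37, 46, 57, 69, 76, 90, 96, 117, 125, 132]

Fragments:
  3→10: 7 bp
  10→37: 27 bp
  37→46: 9 bp
  46→57: 11 bp
  57→69: 12 bp
  69→76: 7 bp
  76→90: 14 bp
  90→96: 6 bp
  96→117: 21 bp
  117→125: 8 bp
  125→132: 7 bp
  132→3 (wrap): 146-132+3 = 17 bp

[6,7,7,7,8,9,11,12,14,17,21,27]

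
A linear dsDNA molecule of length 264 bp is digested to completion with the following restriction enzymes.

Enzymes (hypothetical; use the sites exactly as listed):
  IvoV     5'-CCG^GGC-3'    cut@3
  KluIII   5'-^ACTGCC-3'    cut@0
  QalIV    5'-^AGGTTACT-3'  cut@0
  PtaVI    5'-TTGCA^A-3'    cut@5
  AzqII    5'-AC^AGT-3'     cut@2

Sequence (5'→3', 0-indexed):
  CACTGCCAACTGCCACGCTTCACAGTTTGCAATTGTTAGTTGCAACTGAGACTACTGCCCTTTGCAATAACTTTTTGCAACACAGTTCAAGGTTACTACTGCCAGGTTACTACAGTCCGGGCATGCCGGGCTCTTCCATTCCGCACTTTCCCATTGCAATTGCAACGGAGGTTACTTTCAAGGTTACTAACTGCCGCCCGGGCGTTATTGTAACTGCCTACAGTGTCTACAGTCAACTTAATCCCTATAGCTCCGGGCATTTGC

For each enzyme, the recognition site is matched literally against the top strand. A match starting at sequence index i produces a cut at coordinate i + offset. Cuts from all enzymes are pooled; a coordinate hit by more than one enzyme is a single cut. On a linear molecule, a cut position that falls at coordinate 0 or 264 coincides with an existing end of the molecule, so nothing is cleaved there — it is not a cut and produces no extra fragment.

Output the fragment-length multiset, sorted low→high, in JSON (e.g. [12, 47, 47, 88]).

[1,4,4,6,6,6,6,7,8,8,9,9,9,9,9,9,10,11,12,12,13,13,13,15,25,30]

Per-enzyme occurrences:
  IvoV CCGGGC/3: at [116, 125, 197, 252] ⇒ [119, 128, 200, 255]
  KluIII ACTGCC/0: at [1, 8, 53, 97, 189, 212] ⇒ [1, 8, 53, 97, 189, 212]
  QalIV AGGTTACT/0: at [89, 103, 168, 180] ⇒ [89, 103, 168, 180]
  PtaVI TTGCAA/5: at [26, 39, 61, 74, 153, 159] ⇒ [31, 44, 66, 79, 158, 164]
  AzqII ACAGT/2: at [21, 81, 111, 219, 228] ⇒ [23, 83, 113, 221, 230]

All cut coordinates (distinct, sorted): [1, 8, 23, 31, 44, 53, 66, 79, 83, 89, 97, 103, 113, 119, 128, 158, 164, 168, 180, 189, 200, 212, 221, 230, 255]

Fragment lengths:
  [0,1): 1 bp
  [1,8): 7 bp
  [8,23): 15 bp
  [23,31): 8 bp
  [31,44): 13 bp
  [44,53): 9 bp
  [53,66): 13 bp
  [66,79): 13 bp
  [79,83): 4 bp
  [83,89): 6 bp
  [89,97): 8 bp
  [97,103): 6 bp
  [103,113): 10 bp
  [113,119): 6 bp
  [119,128): 9 bp
  [128,158): 30 bp
  [158,164): 6 bp
  [164,168): 4 bp
  [168,180): 12 bp
  [180,189): 9 bp
  [189,200): 11 bp
  [200,212): 12 bp
  [212,221): 9 bp
  [221,230): 9 bp
  [230,255): 25 bp
  [255,264): 9 bp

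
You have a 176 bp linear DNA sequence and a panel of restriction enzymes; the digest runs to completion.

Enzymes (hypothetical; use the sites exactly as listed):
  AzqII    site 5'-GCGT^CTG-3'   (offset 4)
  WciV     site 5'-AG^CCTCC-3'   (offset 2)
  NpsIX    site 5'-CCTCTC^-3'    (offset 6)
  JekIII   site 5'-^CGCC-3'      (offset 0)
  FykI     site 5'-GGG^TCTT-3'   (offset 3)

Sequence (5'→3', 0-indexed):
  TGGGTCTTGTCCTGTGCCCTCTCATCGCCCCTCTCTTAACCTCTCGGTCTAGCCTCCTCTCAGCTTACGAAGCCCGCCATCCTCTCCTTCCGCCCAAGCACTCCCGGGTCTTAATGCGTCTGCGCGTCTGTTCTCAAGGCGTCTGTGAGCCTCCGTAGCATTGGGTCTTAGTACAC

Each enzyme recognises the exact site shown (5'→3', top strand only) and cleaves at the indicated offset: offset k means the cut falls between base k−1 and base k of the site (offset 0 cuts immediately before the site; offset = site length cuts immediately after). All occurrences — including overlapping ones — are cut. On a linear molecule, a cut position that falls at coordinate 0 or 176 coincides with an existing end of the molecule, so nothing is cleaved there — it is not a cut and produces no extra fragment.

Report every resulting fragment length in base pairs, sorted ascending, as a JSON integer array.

[2,4,4,7,7,8,9,10,10,11,11,12,13,15,16,18,19]

Site scan:
  AzqII GCGTCTG/4: at [115, 123, 138] ⇒ [119, 127, 142]
  WciV AGCCTCC/2: at [50, 147] ⇒ [52, 149]
  NpsIX CCTCTC/6: at [17, 29, 39, 55, 80] ⇒ [23, 35, 45, 61, 86]
  JekIII CGCC/0: at [25, 74, 90] ⇒ [25, 74, 90]
  FykI GGGTCTT/3: at [1, 105, 162] ⇒ [4, 108, 165]

Pooled cuts: [4, 23, 25, 35, 45, 52, 61, 74, 86, 90, 108, 119, 127, 142, 149, 165]

Fragments:
  [0,4): 4 bp
  [4,23): 19 bp
  [23,25): 2 bp
  [25,35): 10 bp
  [35,45): 10 bp
  [45,52): 7 bp
  [52,61): 9 bp
  [61,74): 13 bp
  [74,86): 12 bp
  [86,90): 4 bp
  [90,108): 18 bp
  [108,119): 11 bp
  [119,127): 8 bp
  [127,142): 15 bp
  [142,149): 7 bp
  [149,165): 16 bp
  [165,176): 11 bp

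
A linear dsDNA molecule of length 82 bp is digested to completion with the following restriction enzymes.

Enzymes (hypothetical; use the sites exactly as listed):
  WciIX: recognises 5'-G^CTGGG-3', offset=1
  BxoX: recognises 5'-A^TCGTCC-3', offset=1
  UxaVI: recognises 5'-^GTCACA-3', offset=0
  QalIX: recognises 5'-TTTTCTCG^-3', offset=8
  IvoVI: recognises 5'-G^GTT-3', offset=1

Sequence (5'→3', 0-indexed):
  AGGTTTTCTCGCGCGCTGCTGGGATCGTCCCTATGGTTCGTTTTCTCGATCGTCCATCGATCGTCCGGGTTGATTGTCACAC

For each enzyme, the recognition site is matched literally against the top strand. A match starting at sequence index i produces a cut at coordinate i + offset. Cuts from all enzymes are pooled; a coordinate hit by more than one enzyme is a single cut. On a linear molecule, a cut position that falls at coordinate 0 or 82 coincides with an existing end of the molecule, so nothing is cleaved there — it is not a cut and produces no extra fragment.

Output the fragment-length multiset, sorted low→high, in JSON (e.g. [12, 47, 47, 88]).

Site scan:
  WciIX GCTGGG/1: at [17] ⇒ [18]
  BxoX ATCGTCC/1: at [23, 48, 59] ⇒ [24, 49, 60]
  UxaVI GTCACA/0: at [75] ⇒ [75]
  QalIX TTTTCTCG/8: at [3, 40] ⇒ [11, 48]
  IvoVI GGTT/1: at [1, 34, 67] ⇒ [2, 35, 68]

All cut coordinates (distinct, sorted): [2, 11, 18, 24, 35, 48, 49, 60, 68, 75]

Fragment lengths:
  [0,2): 2 bp
  [2,11): 9 bp
  [11,18): 7 bp
  [18,24): 6 bp
  [24,35): 11 bp
  [35,48): 13 bp
  [48,49): 1 bp
  [49,60): 11 bp
  [60,68): 8 bp
  [68,75): 7 bp
  [75,82): 7 bp

[1,2,6,7,7,7,8,9,11,11,13]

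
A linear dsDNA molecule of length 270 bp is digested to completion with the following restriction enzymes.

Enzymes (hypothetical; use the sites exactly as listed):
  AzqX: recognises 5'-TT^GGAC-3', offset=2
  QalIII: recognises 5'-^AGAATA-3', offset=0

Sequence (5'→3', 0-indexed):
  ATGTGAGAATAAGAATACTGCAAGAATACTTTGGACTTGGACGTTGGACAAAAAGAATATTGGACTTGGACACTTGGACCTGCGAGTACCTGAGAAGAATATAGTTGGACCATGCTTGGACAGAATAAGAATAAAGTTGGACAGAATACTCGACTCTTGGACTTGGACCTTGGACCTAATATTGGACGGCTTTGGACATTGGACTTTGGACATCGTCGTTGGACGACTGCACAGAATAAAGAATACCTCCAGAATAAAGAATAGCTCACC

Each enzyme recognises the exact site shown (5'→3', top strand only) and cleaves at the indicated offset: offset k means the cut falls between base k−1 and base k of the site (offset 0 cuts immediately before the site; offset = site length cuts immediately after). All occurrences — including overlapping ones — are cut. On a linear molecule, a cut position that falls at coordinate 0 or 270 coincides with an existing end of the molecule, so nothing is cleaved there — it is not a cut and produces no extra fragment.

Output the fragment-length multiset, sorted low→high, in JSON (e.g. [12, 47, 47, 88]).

[4,4,5,6,6,6,6,6,7,7,7,7,7,7,8,8,8,10,10,11,11,11,11,11,12,12,13,13,16,20]

Site scan:
  AzqX (TTGGAC, off=2): starts [30, 36, 43, 59, 65, 73, 104, 115, 136, 156, 162, 169, 181, 191, 198, 205, 218] → cuts [32, 38, 45, 61, 67, 75, 106, 117, 138, 158, 164, 171, 183, 193, 200, 207, 220]
  QalIII (AGAATA, off=0): starts [5, 11, 22, 53, 95, 121, 127, 142, 232, 239, 250, 257] → cuts [5, 11, 22, 53, 95, 121, 127, 142, 232, 239, 250, 257]

All cut coordinates (distinct, sorted): [5, 11, 22, 32, 38, 45, 53, 61, 67, 75, 95, 106, 117, 121, 127, 138, 142, 158, 164, 171, 183, 193, 200, 207, 220, 232, 239, 250, 257]

Fragments:
  [0,5): 5 bp
  [5,11): 6 bp
  [11,22): 11 bp
  [22,32): 10 bp
  [32,38): 6 bp
  [38,45): 7 bp
  [45,53): 8 bp
  [53,61): 8 bp
  [61,67): 6 bp
  [67,75): 8 bp
  [75,95): 20 bp
  [95,106): 11 bp
  [106,117): 11 bp
  [117,121): 4 bp
  [121,127): 6 bp
  [127,138): 11 bp
  [138,142): 4 bp
  [142,158): 16 bp
  [158,164): 6 bp
  [164,171): 7 bp
  [171,183): 12 bp
  [183,193): 10 bp
  [193,200): 7 bp
  [200,207): 7 bp
  [207,220): 13 bp
  [220,232): 12 bp
  [232,239): 7 bp
  [239,250): 11 bp
  [250,257): 7 bp
  [257,270): 13 bp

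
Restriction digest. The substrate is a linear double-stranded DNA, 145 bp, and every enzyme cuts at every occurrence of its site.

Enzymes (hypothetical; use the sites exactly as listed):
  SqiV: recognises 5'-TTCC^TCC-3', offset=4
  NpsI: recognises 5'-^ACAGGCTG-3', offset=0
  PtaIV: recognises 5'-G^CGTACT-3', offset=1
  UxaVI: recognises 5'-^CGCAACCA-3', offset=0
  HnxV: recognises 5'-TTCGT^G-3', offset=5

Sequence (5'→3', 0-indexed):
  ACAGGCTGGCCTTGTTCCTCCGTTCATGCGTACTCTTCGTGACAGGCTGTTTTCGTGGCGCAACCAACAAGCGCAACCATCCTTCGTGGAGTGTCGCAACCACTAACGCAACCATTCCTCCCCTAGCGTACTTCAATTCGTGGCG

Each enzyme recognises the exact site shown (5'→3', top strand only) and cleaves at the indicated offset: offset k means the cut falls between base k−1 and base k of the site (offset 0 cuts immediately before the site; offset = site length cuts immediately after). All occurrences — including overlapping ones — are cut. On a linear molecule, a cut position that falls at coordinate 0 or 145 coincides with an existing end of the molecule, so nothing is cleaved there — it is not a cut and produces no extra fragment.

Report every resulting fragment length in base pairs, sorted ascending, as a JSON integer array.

[1,2,4,7,8,10,12,12,12,13,15,15,16,18]

Scan for sites:
  SqiV TTCCTCC/4: at [14, 114] ⇒ [18, 118]
  NpsI ACAGGCTG/0: at [0, 41] ⇒ [41] (position 0 is a terminus of the linear molecule — no cut)
  PtaIV GCGTACT/1: at [27, 125] ⇒ [28, 126]
  UxaVI CGCAACCA/0: at [58, 71, 94, 106] ⇒ [58, 71, 94, 106]
  HnxV TTCGTG/5: at [35, 51, 82, 136] ⇒ [40, 56, 87, 141]

All cut coordinates (distinct, sorted): [18, 28, 40, 41, 56, 58, 71, 87, 94, 106, 118, 126, 141]

Fragments:
  [0,18): 18 bp
  [18,28): 10 bp
  [28,40): 12 bp
  [40,41): 1 bp
  [41,56): 15 bp
  [56,58): 2 bp
  [58,71): 13 bp
  [71,87): 16 bp
  [87,94): 7 bp
  [94,106): 12 bp
  [106,118): 12 bp
  [118,126): 8 bp
  [126,141): 15 bp
  [141,145): 4 bp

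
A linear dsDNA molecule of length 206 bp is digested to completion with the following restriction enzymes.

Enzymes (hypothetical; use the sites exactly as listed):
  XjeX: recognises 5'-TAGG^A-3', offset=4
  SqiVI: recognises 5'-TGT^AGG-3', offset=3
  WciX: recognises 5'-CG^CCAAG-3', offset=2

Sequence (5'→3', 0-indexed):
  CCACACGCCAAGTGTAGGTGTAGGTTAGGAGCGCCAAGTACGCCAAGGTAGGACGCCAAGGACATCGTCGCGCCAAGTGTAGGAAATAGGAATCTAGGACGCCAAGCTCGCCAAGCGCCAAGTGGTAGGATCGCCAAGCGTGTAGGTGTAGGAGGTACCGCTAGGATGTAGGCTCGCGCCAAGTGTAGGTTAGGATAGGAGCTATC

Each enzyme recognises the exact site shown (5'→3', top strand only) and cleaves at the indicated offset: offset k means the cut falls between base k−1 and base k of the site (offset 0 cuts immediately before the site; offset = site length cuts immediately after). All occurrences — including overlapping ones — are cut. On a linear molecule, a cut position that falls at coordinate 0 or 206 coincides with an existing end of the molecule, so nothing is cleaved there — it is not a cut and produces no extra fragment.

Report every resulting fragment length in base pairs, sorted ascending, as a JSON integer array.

[3,3,3,3,4,4,4,5,6,6,7,7,7,7,8,8,8,8,8,8,9,9,9,10,10,12,13,17]

Site scan:
  XjeX TAGGA/4: at [25, 48, 79, 86, 94, 125, 148, 161, 190, 195] ⇒ [29, 52, 83, 90, 98, 129, 152, 165, 194, 199]
  SqiVI TGTAGG/3: at [12, 18, 77, 140, 146, 166, 183] ⇒ [15, 21, 80, 143, 149, 169, 186]
  WciX CGCCAAG/2: at [5, 31, 40, 53, 70, 99, 108, 115, 131, 176] ⇒ [7, 33, 42, 55, 72, 101, 110, 117, 133, 178]

Pooled cuts: [7, 15, 21, 29, 33, 42, 52, 55, 72, 80, 83, 90, 98, 101, 110, 117, 129, 133, 143, 149, 152, 165, 169, 178, 186, 194, 199]

Fragment lengths:
  [0,7): 7 bp
  [7,15): 8 bp
  [15,21): 6 bp
  [21,29): 8 bp
  [29,33): 4 bp
  [33,42): 9 bp
  [42,52): 10 bp
  [52,55): 3 bp
  [55,72): 17 bp
  [72,80): 8 bp
  [80,83): 3 bp
  [83,90): 7 bp
  [90,98): 8 bp
  [98,101): 3 bp
  [101,110): 9 bp
  [110,117): 7 bp
  [117,129): 12 bp
  [129,133): 4 bp
  [133,143): 10 bp
  [143,149): 6 bp
  [149,152): 3 bp
  [152,165): 13 bp
  [165,169): 4 bp
  [169,178): 9 bp
  [178,186): 8 bp
  [186,194): 8 bp
  [194,199): 5 bp
  [199,206): 7 bp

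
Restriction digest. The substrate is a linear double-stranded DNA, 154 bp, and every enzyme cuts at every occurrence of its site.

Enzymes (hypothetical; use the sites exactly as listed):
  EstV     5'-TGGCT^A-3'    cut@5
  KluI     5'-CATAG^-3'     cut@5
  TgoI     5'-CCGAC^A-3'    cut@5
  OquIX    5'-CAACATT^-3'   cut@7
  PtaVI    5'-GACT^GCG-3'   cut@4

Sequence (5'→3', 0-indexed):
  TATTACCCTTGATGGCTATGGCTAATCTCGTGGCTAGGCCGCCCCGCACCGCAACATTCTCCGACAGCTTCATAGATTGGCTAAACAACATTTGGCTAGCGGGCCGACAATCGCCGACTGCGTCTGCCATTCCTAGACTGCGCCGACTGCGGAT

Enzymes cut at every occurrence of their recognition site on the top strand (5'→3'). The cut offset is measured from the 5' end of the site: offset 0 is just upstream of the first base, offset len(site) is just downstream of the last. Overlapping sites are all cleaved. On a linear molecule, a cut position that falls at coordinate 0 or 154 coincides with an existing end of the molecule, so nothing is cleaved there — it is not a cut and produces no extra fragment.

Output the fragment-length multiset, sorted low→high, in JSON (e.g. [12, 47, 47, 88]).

[5,6,6,7,7,9,10,10,11,11,12,17,20,23]

Per-enzyme occurrences:
  EstV TGGCTA/5: at [12, 18, 30, 77, 92] ⇒ [17, 23, 35, 82, 97]
  KluI CATAG/5: at [70] ⇒ [75]
  TgoI CCGACA/5: at [60, 103] ⇒ [65, 108]
  OquIX CAACATT/7: at [51, 85] ⇒ [58, 92]
  PtaVI GACTGCG/4: at [115, 135, 144] ⇒ [119, 139, 148]

Pooled cuts: [17, 23, 35, 58, 65, 75, 82, 92, 97, 108, 119, 139, 148]

Fragment lengths:
  [0,17): 17 bp
  [17,23): 6 bp
  [23,35): 12 bp
  [35,58): 23 bp
  [58,65): 7 bp
  [65,75): 10 bp
  [75,82): 7 bp
  [82,92): 10 bp
  [92,97): 5 bp
  [97,108): 11 bp
  [108,119): 11 bp
  [119,139): 20 bp
  [139,148): 9 bp
  [148,154): 6 bp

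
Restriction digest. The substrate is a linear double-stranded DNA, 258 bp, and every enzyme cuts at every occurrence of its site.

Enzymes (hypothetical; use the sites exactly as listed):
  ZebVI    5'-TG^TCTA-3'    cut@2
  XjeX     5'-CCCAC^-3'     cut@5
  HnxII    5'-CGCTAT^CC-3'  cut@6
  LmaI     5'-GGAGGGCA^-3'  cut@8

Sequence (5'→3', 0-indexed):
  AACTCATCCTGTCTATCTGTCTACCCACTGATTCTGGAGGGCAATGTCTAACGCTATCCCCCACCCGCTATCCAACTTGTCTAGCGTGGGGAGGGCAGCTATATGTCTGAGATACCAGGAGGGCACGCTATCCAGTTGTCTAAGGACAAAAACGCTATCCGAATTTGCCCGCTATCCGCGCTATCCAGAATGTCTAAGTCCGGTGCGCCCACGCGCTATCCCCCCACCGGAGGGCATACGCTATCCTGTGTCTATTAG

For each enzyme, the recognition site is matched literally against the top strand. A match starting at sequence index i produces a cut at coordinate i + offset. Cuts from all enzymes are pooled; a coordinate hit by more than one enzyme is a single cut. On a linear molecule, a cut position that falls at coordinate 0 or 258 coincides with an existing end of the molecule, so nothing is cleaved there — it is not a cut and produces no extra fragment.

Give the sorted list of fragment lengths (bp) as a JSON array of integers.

Scan for sites:
  ZebVI TGTCTA/2: at [9, 17, 44, 77, 136, 190, 248] ⇒ [11, 19, 46, 79, 138, 192, 250]
  XjeX CCCAC/5: at [23, 59, 207, 222] ⇒ [28, 64, 212, 227]
  HnxII CGCTATCC/6: at [51, 65, 125, 152, 169, 178, 213, 238] ⇒ [57, 71, 131, 158, 175, 184, 219, 244]
  LmaI GGAGGGCA/8: at [35, 89, 117, 228] ⇒ [43, 97, 125, 236]

Pooled cuts: [11, 19, 28, 43, 46, 57, 64, 71, 79, 97, 125, 131, 138, 158, 175, 184, 192, 212, 219, 227, 236, 244, 250]

Fragment lengths:
  [0,11): 11 bp
  [11,19): 8 bp
  [19,28): 9 bp
  [28,43): 15 bp
  [43,46): 3 bp
  [46,57): 11 bp
  [57,64): 7 bp
  [64,71): 7 bp
  [71,79): 8 bp
  [79,97): 18 bp
  [97,125): 28 bp
  [125,131): 6 bp
  [131,138): 7 bp
  [138,158): 20 bp
  [158,175): 17 bp
  [175,184): 9 bp
  [184,192): 8 bp
  [192,212): 20 bp
  [212,219): 7 bp
  [219,227): 8 bp
  [227,236): 9 bp
  [236,244): 8 bp
  [244,250): 6 bp
  [250,258): 8 bp

[3,6,6,7,7,7,7,8,8,8,8,8,8,9,9,9,11,11,15,17,18,20,20,28]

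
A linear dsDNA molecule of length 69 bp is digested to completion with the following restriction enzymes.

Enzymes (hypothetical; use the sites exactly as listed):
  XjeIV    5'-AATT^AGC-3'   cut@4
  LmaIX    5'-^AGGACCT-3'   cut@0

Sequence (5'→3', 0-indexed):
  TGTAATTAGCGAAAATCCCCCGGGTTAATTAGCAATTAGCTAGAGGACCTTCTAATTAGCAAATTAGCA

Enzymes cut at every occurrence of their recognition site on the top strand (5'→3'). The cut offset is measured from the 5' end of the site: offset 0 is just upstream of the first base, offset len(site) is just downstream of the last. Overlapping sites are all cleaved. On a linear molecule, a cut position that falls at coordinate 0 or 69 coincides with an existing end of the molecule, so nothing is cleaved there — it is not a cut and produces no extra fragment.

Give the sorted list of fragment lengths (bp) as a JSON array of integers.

[4,6,7,7,8,14,23]

Per-enzyme occurrences:
  XjeIV (AATTAGC, off=4): starts [3, 26, 33, 53, 61] → cuts [7, 30, 37, 57, 65]
  LmaIX (AGGACCT, off=0): starts [43] → cuts [43]

All cut coordinates (distinct, sorted): [7, 30, 37, 43, 57, 65]

Fragments:
  [0,7): 7 bp
  [7,30): 23 bp
  [30,37): 7 bp
  [37,43): 6 bp
  [43,57): 14 bp
  [57,65): 8 bp
  [65,69): 4 bp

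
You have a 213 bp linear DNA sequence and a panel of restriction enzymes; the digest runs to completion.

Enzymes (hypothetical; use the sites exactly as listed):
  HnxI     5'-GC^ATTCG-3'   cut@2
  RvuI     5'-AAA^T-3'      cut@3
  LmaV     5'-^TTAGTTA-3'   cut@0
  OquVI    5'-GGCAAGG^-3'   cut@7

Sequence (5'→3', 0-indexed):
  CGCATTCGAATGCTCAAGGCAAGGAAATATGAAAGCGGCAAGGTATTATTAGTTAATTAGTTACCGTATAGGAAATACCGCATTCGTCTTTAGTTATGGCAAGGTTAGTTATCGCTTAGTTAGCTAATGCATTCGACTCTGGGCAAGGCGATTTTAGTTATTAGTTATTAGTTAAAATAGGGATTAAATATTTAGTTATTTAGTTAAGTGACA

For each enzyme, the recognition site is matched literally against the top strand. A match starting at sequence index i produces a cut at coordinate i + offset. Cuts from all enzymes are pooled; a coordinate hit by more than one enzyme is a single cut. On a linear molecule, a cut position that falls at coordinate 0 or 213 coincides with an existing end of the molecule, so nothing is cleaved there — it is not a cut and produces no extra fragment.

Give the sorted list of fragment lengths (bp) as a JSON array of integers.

[3,3,3,5,5,6,7,7,8,8,8,10,11,11,14,15,15,16,18,19,21]

Scan for sites:
  HnxI GCATTCG/2: at [1, 79, 128] ⇒ [3, 81, 130]
  RvuI AAAT/3: at [24, 72, 174, 185] ⇒ [27, 75, 177, 188]
  LmaV TTAGTTA/0: at [48, 56, 89, 104, 115, 153, 160, 167, 191, 199] ⇒ [48, 56, 89, 104, 115, 153, 160, 167, 191, 199]
  OquVI GGCAAGG/7: at [17, 36, 97, 141] ⇒ [24, 43, 104, 148]

Pooled cuts: [3, 24, 27, 43, 48, 56, 75, 81, 89, 104, 115, 130, 148, 153, 160, 167, 177, 188, 191, 199]

Fragments:
  [0,3): 3 bp
  [3,24): 21 bp
  [24,27): 3 bp
  [27,43): 16 bp
  [43,48): 5 bp
  [48,56): 8 bp
  [56,75): 19 bp
  [75,81): 6 bp
  [81,89): 8 bp
  [89,104): 15 bp
  [104,115): 11 bp
  [115,130): 15 bp
  [130,148): 18 bp
  [148,153): 5 bp
  [153,160): 7 bp
  [160,167): 7 bp
  [167,177): 10 bp
  [177,188): 11 bp
  [188,191): 3 bp
  [191,199): 8 bp
  [199,213): 14 bp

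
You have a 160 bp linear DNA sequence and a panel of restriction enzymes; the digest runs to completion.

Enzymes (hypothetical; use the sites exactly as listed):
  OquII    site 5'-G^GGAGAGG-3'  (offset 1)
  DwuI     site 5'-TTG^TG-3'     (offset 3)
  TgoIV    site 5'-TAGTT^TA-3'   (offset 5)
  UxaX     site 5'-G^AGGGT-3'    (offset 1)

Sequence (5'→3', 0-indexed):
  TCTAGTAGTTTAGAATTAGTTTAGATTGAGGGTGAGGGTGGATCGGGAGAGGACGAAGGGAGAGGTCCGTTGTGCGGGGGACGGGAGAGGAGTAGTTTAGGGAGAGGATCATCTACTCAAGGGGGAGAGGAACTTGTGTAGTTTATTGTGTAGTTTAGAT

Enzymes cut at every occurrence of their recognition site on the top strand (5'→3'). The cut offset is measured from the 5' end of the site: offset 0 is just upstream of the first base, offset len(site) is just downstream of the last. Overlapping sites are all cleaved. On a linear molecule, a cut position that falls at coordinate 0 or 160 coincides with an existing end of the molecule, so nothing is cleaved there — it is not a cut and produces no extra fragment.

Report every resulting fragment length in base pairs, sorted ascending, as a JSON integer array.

[3,5,5,6,7,7,7,10,11,11,11,13,13,14,14,23]

Per-enzyme occurrences:
  OquII (GGGAGAGG, off=1): starts [44, 57, 82, 99, 122] → cuts [45, 58, 83, 100, 123]
  DwuI (TTGTG, off=3): starts [69, 133, 145] → cuts [72, 136, 148]
  TgoIV (TAGTTTA, off=5): starts [5, 16, 92, 138, 150] → cuts [10, 21, 97, 143, 155]
  UxaX (GAGGGT, off=1): starts [27, 33] → cuts [28, 34]

All cut coordinates (distinct, sorted): [10, 21, 28, 34, 45, 58, 72, 83, 97, 100, 123, 136, 143, 148, 155]

Fragment lengths:
  [0,10): 10 bp
  [10,21): 11 bp
  [21,28): 7 bp
  [28,34): 6 bp
  [34,45): 11 bp
  [45,58): 13 bp
  [58,72): 14 bp
  [72,83): 11 bp
  [83,97): 14 bp
  [97,100): 3 bp
  [100,123): 23 bp
  [123,136): 13 bp
  [136,143): 7 bp
  [143,148): 5 bp
  [148,155): 7 bp
  [155,160): 5 bp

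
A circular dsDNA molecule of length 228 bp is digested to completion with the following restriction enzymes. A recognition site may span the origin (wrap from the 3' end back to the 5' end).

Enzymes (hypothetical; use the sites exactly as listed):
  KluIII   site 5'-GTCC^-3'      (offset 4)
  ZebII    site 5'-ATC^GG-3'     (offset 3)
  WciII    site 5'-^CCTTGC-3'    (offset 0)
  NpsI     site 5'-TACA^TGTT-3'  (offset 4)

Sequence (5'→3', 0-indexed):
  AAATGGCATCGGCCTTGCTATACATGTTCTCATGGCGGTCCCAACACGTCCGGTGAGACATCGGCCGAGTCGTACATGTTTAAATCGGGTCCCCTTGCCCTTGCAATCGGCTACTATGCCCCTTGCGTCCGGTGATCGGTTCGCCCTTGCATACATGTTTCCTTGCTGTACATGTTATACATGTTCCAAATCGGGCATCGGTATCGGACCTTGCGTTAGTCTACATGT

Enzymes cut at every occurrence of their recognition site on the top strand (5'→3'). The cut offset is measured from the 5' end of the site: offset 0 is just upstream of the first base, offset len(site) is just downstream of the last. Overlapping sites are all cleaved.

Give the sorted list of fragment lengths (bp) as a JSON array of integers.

[2,3,5,6,6,6,7,7,7,9,10,10,10,10,11,11,11,12,12,12,14,17,30]

Per-enzyme occurrences:
  KluIII (GTCC, off=4): starts [37, 47, 88, 126] → cuts [41, 51, 92, 130]
  ZebII (ATCGG, off=3): starts [7, 59, 83, 105, 134, 189, 196, 202] → cuts [10, 62, 86, 108, 137, 192, 199, 205]
  WciII (CCTTGC, off=0): starts [12, 92, 98, 120, 144, 160, 208] → cuts [12, 92, 98, 120, 144, 160, 208]
  NpsI (TACATGTT, off=4): starts [20, 72, 151, 168, 177] → cuts [24, 76, 155, 172, 181]

Pooled cuts: [10, 12, 24, 41, 51, 62, 76, 86, 92, 98, 108, 120, 130, 137, 144, 155, 160, 172, 181, 192, 199, 205, 208]

Fragment lengths:
  10→12: 2 bp
  12→24: 12 bp
  24→41: 17 bp
  41→51: 10 bp
  51→62: 11 bp
  62→76: 14 bp
  76→86: 10 bp
  86→92: 6 bp
  92→98: 6 bp
  98→108: 10 bp
  108→120: 12 bp
  120→130: 10 bp
  130→137: 7 bp
  137→144: 7 bp
  144→155: 11 bp
  155→160: 5 bp
  160→172: 12 bp
  172→181: 9 bp
  181→192: 11 bp
  192→199: 7 bp
  199→205: 6 bp
  205→208: 3 bp
  208→10 (wrap): 228-208+10 = 30 bp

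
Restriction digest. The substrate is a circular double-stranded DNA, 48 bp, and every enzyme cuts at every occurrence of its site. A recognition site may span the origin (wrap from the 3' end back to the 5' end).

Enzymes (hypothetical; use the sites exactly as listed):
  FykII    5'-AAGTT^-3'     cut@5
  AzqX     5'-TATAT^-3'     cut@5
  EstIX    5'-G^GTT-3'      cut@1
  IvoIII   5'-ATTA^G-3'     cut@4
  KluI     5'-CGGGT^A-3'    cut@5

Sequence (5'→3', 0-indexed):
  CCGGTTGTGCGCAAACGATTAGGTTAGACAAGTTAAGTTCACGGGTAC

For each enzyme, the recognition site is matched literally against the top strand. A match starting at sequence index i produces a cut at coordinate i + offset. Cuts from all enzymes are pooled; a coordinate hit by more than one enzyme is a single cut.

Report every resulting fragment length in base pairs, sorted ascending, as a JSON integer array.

[1,5,5,7,12,18]

Site scan:
  FykII AAGTT/5: at [29, 34] ⇒ [34, 39]
  AzqX (TATAT, off=5): no sites
  EstIX GGTT/1: at [2, 21] ⇒ [3, 22]
  IvoIII ATTAG/4: at [17] ⇒ [21]
  KluI CGGGTA/5: at [41] ⇒ [46]

Pooled cuts: [3, 21, 22, 34, 39, 46]

Fragment lengths:
  3→21: 18 bp
  21→22: 1 bp
  22→34: 12 bp
  34→39: 5 bp
  39→46: 7 bp
  46→3 (wrap): 48-46+3 = 5 bp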